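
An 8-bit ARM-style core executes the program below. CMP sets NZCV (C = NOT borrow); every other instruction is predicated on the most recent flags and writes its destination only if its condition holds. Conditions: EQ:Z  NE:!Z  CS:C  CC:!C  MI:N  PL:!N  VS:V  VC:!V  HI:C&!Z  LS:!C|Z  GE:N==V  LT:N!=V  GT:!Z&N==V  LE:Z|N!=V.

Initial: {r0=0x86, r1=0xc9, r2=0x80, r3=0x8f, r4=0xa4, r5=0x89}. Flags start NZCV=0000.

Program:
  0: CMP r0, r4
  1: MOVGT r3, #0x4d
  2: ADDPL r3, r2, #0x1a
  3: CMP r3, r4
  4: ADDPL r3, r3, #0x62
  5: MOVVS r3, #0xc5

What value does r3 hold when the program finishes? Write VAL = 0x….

[0] flags=1000 → (cmp)
[1] flags=1000 GT?F → skip
[2] flags=1000 PL?F → skip
[3] flags=1000 → (cmp)
[4] flags=1000 PL?F → skip
[5] flags=1000 VS?F → skip

VAL = 0x8f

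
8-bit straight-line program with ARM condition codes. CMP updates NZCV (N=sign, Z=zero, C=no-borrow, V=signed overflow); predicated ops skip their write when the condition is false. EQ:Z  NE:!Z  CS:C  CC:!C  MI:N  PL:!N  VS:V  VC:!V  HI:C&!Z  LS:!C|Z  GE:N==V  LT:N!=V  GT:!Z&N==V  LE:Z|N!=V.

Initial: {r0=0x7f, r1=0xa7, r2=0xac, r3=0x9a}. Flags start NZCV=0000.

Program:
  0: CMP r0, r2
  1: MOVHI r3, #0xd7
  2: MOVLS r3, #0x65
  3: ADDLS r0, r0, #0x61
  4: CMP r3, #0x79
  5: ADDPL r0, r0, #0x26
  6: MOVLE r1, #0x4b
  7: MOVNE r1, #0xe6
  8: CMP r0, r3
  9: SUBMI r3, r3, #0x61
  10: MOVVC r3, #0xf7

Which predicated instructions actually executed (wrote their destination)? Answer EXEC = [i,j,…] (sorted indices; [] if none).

[0] flags=1001 → (cmp)
[1] flags=1001 HI?F → skip
[2] flags=1001 LS?T → r3=0x65
[3] flags=1001 LS?T → r0=0xe0
[4] flags=1000 → (cmp)
[5] flags=1000 PL?F → skip
[6] flags=1000 LE?T → r1=0x4b
[7] flags=1000 NE?T → r1=0xe6
[8] flags=0011 → (cmp)
[9] flags=0011 MI?F → skip
[10] flags=0011 VC?F → skip

EXEC = [2,3,6,7]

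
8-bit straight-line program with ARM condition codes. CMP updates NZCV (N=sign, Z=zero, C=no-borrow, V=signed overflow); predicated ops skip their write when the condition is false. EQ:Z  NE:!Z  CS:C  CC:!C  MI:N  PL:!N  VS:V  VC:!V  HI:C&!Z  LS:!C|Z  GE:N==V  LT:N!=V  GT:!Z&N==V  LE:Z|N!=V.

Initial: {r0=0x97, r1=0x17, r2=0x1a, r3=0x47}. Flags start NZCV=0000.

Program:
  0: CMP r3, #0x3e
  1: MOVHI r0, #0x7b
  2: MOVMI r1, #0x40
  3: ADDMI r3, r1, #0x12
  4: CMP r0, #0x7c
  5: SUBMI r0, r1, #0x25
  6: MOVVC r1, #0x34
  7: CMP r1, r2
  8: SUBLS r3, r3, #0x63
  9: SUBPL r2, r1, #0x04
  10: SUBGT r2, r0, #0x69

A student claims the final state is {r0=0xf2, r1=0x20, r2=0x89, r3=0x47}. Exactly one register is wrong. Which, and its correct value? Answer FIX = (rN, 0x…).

FIX = (r1, 0x34)

[0] flags=0010 → (cmp)
[1] flags=0010 HI?T → r0=0x7b
[2] flags=0010 MI?F → skip
[3] flags=0010 MI?F → skip
[4] flags=1000 → (cmp)
[5] flags=1000 MI?T → r0=0xf2
[6] flags=1000 VC?T → r1=0x34
[7] flags=0010 → (cmp)
[8] flags=0010 LS?F → skip
[9] flags=0010 PL?T → r2=0x30
[10] flags=0010 GT?T → r2=0x89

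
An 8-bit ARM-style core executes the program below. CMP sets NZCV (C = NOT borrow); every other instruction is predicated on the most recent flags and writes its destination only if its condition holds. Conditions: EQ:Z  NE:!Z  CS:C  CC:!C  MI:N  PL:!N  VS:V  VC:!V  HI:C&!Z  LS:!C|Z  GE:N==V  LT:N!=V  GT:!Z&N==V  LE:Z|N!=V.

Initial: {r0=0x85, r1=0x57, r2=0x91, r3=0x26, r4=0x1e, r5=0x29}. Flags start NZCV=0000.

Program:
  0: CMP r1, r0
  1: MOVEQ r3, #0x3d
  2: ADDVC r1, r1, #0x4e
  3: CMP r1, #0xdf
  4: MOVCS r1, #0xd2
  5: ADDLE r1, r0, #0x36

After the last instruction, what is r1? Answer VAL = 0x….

VAL = 0x57

[0] flags=1001 → (cmp)
[1] flags=1001 EQ?F → skip
[2] flags=1001 VC?F → skip
[3] flags=0000 → (cmp)
[4] flags=0000 CS?F → skip
[5] flags=0000 LE?F → skip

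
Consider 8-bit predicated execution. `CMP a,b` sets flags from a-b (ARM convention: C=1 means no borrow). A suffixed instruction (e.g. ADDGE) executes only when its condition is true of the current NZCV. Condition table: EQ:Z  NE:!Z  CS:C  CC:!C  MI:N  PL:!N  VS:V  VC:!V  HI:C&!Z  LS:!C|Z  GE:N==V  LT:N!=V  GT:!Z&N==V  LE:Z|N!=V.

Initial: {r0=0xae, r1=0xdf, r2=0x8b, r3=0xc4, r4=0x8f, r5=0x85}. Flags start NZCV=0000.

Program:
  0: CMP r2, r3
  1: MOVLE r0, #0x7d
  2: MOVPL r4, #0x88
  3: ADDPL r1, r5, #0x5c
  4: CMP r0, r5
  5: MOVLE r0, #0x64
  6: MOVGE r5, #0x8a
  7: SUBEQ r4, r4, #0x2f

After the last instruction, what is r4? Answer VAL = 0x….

0: ✓ CMP  NZCV=1000
1: ✓ MOVLE  r0←0x7d
2: · MOVPL
3: · ADDPL
4: ✓ CMP  NZCV=1001
5: · MOVLE
6: ✓ MOVGE  r5←0x8a
7: · SUBEQ

VAL = 0x8f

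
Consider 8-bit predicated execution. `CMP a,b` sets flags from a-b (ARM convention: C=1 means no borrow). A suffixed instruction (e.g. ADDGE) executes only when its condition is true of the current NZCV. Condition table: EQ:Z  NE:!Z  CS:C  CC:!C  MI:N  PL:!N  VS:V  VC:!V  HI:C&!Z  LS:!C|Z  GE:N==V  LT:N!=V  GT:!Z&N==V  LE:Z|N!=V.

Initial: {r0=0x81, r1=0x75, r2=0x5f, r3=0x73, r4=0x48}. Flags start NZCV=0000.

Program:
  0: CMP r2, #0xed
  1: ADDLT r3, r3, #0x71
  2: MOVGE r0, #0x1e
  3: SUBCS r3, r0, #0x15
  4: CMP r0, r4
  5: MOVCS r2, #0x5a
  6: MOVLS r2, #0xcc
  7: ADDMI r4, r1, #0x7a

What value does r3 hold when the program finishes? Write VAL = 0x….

0: ✓ CMP  NZCV=0000
1: · ADDLT
2: ✓ MOVGE  r0←0x1e
3: · SUBCS
4: ✓ CMP  NZCV=1000
5: · MOVCS
6: ✓ MOVLS  r2←0xcc
7: ✓ ADDMI  r4←0xef

VAL = 0x73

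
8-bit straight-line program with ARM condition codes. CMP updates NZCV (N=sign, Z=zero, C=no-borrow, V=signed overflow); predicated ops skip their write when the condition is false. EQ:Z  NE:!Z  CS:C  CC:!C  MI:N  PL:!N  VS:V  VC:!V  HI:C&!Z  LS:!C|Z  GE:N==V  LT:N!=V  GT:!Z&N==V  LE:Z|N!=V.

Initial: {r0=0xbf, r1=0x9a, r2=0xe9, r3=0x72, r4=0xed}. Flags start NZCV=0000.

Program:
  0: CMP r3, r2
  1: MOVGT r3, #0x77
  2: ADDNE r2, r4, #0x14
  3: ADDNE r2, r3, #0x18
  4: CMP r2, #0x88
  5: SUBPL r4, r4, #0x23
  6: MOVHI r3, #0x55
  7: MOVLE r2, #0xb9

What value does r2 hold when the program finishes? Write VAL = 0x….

VAL = 0x8f

0: ✓ CMP  NZCV=1001
1: ✓ MOVGT  r3←0x77
2: ✓ ADDNE  r2←0x01
3: ✓ ADDNE  r2←0x8f
4: ✓ CMP  NZCV=0010
5: ✓ SUBPL  r4←0xca
6: ✓ MOVHI  r3←0x55
7: · MOVLE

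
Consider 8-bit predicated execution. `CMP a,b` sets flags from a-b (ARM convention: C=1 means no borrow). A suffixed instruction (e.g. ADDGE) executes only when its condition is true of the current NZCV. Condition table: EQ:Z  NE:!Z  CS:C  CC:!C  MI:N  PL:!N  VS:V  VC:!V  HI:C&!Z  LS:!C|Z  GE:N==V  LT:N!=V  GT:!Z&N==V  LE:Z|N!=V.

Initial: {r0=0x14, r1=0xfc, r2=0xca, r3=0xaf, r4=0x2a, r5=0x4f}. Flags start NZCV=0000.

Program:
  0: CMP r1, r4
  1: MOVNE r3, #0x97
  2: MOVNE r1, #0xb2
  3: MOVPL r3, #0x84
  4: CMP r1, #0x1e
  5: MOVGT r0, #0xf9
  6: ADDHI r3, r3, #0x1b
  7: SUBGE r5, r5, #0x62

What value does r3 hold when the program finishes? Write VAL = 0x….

[0] flags=1010 → (cmp)
[1] flags=1010 NE?T → r3=0x97
[2] flags=1010 NE?T → r1=0xb2
[3] flags=1010 PL?F → skip
[4] flags=1010 → (cmp)
[5] flags=1010 GT?F → skip
[6] flags=1010 HI?T → r3=0xb2
[7] flags=1010 GE?F → skip

VAL = 0xb2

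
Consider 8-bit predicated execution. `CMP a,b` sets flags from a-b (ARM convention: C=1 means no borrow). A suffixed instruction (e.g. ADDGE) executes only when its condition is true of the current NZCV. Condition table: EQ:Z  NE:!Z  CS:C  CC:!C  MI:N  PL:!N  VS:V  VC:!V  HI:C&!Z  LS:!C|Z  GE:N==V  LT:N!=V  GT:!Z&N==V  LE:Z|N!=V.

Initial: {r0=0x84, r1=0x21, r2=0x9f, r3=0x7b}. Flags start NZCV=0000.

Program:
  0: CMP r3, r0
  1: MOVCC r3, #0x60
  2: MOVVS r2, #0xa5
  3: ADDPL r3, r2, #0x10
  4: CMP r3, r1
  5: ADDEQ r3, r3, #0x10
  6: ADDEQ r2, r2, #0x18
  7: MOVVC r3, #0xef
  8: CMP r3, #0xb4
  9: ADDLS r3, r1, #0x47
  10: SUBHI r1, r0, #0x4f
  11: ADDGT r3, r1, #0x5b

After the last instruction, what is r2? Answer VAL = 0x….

VAL = 0xa5

0: ✓ CMP  NZCV=1001
1: ✓ MOVCC  r3←0x60
2: ✓ MOVVS  r2←0xa5
3: · ADDPL
4: ✓ CMP  NZCV=0010
5: · ADDEQ
6: · ADDEQ
7: ✓ MOVVC  r3←0xef
8: ✓ CMP  NZCV=0010
9: · ADDLS
10: ✓ SUBHI  r1←0x35
11: ✓ ADDGT  r3←0x90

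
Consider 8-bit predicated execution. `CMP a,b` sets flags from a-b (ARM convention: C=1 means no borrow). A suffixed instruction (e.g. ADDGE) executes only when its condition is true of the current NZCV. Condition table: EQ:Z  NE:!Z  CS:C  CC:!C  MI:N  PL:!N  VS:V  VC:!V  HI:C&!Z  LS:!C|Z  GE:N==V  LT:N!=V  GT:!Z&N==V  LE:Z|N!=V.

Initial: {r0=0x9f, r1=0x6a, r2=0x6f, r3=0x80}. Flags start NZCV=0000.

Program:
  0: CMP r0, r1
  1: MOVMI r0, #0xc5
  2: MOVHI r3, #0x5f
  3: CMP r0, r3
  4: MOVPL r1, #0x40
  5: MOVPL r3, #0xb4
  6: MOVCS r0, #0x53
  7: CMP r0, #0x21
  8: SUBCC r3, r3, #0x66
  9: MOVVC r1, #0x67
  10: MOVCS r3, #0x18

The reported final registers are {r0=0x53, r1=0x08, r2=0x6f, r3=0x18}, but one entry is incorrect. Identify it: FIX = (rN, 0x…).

FIX = (r1, 0x67)

[0] flags=0011 → (cmp)
[1] flags=0011 MI?F → skip
[2] flags=0011 HI?T → r3=0x5f
[3] flags=0011 → (cmp)
[4] flags=0011 PL?T → r1=0x40
[5] flags=0011 PL?T → r3=0xb4
[6] flags=0011 CS?T → r0=0x53
[7] flags=0010 → (cmp)
[8] flags=0010 CC?F → skip
[9] flags=0010 VC?T → r1=0x67
[10] flags=0010 CS?T → r3=0x18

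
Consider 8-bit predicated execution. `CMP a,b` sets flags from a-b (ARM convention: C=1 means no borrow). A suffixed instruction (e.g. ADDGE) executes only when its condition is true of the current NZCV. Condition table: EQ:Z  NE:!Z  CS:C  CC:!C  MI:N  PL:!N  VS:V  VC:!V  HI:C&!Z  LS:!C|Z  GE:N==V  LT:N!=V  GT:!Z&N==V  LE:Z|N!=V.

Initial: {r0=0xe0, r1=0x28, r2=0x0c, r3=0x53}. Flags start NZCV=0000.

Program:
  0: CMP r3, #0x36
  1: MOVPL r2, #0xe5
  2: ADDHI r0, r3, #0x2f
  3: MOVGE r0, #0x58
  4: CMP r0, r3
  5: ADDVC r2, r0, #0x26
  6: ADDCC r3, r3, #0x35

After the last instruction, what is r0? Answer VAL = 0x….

VAL = 0x58

[0] flags=0010 → (cmp)
[1] flags=0010 PL?T → r2=0xe5
[2] flags=0010 HI?T → r0=0x82
[3] flags=0010 GE?T → r0=0x58
[4] flags=0010 → (cmp)
[5] flags=0010 VC?T → r2=0x7e
[6] flags=0010 CC?F → skip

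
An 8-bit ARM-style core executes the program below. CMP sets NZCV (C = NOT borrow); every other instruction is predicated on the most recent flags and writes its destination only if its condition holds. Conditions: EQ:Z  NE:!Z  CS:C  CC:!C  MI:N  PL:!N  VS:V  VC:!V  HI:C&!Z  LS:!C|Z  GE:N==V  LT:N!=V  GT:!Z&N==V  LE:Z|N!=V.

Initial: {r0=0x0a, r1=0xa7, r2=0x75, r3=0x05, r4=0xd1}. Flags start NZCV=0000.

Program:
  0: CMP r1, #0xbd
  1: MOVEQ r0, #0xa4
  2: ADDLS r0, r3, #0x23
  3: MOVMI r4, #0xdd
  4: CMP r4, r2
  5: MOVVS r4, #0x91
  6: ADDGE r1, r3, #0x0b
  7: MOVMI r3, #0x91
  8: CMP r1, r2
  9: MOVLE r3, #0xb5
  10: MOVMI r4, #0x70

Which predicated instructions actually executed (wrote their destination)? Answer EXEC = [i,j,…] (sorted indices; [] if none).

0: ✓ CMP  NZCV=1000
1: · MOVEQ
2: ✓ ADDLS  r0←0x28
3: ✓ MOVMI  r4←0xdd
4: ✓ CMP  NZCV=0011
5: ✓ MOVVS  r4←0x91
6: · ADDGE
7: · MOVMI
8: ✓ CMP  NZCV=0011
9: ✓ MOVLE  r3←0xb5
10: · MOVMI

EXEC = [2,3,5,9]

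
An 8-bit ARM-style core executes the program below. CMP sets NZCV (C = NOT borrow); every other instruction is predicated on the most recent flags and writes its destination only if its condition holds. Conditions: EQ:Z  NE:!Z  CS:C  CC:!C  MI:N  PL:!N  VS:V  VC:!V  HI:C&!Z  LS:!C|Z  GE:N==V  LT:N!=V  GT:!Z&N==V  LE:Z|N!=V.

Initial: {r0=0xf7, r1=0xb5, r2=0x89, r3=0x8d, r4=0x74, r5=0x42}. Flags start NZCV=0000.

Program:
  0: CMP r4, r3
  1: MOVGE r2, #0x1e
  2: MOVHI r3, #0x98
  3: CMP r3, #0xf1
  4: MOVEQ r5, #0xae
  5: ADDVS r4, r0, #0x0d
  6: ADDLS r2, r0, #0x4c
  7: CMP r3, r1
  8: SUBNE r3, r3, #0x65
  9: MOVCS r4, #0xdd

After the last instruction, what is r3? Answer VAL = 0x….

VAL = 0x28

0: ✓ CMP  NZCV=1001
1: ✓ MOVGE  r2←0x1e
2: · MOVHI
3: ✓ CMP  NZCV=1000
4: · MOVEQ
5: · ADDVS
6: ✓ ADDLS  r2←0x43
7: ✓ CMP  NZCV=1000
8: ✓ SUBNE  r3←0x28
9: · MOVCS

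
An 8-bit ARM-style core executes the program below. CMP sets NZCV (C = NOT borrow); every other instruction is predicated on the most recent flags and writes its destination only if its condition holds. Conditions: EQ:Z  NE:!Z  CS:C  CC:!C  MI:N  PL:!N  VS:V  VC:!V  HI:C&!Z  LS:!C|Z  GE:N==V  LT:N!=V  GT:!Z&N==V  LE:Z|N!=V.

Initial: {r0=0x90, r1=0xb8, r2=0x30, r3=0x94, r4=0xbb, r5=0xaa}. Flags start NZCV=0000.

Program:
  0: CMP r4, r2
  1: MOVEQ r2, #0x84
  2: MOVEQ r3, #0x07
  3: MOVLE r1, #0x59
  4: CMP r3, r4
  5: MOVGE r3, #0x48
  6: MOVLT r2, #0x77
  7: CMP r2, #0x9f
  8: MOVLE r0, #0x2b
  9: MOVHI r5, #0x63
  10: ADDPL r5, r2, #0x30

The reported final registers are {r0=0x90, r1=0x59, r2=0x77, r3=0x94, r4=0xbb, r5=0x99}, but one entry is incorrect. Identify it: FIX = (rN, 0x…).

0: ✓ CMP  NZCV=1010
1: · MOVEQ
2: · MOVEQ
3: ✓ MOVLE  r1←0x59
4: ✓ CMP  NZCV=1000
5: · MOVGE
6: ✓ MOVLT  r2←0x77
7: ✓ CMP  NZCV=1001
8: · MOVLE
9: · MOVHI
10: · ADDPL

FIX = (r5, 0xaa)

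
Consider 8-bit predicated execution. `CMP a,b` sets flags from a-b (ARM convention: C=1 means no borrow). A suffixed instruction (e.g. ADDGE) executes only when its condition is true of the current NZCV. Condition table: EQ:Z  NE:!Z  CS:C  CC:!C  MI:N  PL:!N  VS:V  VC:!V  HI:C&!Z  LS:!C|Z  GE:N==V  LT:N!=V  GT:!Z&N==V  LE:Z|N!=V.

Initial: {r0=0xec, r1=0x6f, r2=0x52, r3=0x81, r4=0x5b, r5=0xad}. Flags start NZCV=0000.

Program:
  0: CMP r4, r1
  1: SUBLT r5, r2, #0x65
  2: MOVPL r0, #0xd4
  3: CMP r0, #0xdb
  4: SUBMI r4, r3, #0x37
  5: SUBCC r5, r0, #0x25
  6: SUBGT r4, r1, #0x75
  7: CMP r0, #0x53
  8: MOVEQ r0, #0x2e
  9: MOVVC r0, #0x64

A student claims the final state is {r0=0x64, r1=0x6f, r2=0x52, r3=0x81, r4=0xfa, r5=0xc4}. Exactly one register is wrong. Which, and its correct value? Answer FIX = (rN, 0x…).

FIX = (r5, 0xed)

0: ✓ CMP  NZCV=1000
1: ✓ SUBLT  r5←0xed
2: · MOVPL
3: ✓ CMP  NZCV=0010
4: · SUBMI
5: · SUBCC
6: ✓ SUBGT  r4←0xfa
7: ✓ CMP  NZCV=1010
8: · MOVEQ
9: ✓ MOVVC  r0←0x64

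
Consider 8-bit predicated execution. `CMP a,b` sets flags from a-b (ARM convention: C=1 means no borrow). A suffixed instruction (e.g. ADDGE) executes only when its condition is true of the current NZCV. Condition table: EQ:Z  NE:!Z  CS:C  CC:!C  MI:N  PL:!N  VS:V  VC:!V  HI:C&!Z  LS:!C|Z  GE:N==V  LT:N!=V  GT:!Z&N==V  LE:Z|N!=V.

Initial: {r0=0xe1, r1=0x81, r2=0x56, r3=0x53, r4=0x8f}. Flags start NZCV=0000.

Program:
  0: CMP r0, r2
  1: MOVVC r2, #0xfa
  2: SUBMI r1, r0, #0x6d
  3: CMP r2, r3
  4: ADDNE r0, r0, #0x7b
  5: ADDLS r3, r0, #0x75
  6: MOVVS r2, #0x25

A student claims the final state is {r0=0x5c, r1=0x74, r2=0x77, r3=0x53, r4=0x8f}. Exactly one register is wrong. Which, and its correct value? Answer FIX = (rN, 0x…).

0: ✓ CMP  NZCV=1010
1: ✓ MOVVC  r2←0xfa
2: ✓ SUBMI  r1←0x74
3: ✓ CMP  NZCV=1010
4: ✓ ADDNE  r0←0x5c
5: · ADDLS
6: · MOVVS

FIX = (r2, 0xfa)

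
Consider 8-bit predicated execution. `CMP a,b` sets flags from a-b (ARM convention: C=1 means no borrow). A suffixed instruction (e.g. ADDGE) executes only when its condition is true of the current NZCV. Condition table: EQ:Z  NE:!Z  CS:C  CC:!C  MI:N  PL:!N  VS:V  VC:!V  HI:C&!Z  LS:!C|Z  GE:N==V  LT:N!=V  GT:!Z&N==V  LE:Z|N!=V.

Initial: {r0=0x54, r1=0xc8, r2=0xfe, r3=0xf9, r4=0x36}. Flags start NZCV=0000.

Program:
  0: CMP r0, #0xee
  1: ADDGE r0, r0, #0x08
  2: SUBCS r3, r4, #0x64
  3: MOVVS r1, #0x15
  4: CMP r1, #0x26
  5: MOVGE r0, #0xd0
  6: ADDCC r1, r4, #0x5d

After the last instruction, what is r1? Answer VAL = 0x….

VAL = 0xc8

0: ✓ CMP  NZCV=0000
1: ✓ ADDGE  r0←0x5c
2: · SUBCS
3: · MOVVS
4: ✓ CMP  NZCV=1010
5: · MOVGE
6: · ADDCC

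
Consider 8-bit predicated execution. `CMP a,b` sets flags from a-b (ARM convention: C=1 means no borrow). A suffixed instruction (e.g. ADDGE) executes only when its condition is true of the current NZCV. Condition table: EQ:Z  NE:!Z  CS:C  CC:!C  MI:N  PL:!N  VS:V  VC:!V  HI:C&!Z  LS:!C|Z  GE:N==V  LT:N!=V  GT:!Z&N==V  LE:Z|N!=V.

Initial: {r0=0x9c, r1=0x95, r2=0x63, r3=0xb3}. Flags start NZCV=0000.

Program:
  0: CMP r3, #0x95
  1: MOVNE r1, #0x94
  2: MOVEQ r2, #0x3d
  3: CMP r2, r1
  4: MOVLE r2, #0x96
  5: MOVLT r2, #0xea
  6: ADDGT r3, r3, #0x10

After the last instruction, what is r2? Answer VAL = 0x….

[0] flags=0010 → (cmp)
[1] flags=0010 NE?T → r1=0x94
[2] flags=0010 EQ?F → skip
[3] flags=1001 → (cmp)
[4] flags=1001 LE?F → skip
[5] flags=1001 LT?F → skip
[6] flags=1001 GT?T → r3=0xc3

VAL = 0x63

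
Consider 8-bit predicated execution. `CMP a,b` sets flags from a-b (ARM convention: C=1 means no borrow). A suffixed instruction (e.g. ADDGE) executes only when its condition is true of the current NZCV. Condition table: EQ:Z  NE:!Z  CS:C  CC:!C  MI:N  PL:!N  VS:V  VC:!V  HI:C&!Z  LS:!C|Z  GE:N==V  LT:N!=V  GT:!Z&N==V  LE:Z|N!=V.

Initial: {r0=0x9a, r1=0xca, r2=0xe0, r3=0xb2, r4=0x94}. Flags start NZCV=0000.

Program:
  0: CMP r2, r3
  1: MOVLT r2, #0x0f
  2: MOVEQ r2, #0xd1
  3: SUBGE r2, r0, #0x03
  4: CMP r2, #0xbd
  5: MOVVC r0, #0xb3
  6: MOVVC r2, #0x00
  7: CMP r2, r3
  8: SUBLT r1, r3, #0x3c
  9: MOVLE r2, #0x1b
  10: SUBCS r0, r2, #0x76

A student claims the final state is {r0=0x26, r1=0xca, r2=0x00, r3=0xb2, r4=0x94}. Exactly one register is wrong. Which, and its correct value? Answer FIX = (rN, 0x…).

FIX = (r0, 0xb3)

0: ✓ CMP  NZCV=0010
1: · MOVLT
2: · MOVEQ
3: ✓ SUBGE  r2←0x97
4: ✓ CMP  NZCV=1000
5: ✓ MOVVC  r0←0xb3
6: ✓ MOVVC  r2←0x00
7: ✓ CMP  NZCV=0000
8: · SUBLT
9: · MOVLE
10: · SUBCS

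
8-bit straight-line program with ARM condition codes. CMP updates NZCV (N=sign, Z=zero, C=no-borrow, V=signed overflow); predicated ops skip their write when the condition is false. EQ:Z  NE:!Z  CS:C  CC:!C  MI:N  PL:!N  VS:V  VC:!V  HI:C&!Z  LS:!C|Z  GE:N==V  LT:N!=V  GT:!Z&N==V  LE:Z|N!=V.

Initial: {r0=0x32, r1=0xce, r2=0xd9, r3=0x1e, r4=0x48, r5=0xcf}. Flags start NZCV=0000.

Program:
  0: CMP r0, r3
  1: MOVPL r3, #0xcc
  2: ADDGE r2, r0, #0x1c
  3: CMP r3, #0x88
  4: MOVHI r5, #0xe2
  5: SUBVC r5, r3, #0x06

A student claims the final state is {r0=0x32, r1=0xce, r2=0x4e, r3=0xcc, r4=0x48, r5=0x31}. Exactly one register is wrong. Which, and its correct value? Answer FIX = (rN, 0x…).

0: ✓ CMP  NZCV=0010
1: ✓ MOVPL  r3←0xcc
2: ✓ ADDGE  r2←0x4e
3: ✓ CMP  NZCV=0010
4: ✓ MOVHI  r5←0xe2
5: ✓ SUBVC  r5←0xc6

FIX = (r5, 0xc6)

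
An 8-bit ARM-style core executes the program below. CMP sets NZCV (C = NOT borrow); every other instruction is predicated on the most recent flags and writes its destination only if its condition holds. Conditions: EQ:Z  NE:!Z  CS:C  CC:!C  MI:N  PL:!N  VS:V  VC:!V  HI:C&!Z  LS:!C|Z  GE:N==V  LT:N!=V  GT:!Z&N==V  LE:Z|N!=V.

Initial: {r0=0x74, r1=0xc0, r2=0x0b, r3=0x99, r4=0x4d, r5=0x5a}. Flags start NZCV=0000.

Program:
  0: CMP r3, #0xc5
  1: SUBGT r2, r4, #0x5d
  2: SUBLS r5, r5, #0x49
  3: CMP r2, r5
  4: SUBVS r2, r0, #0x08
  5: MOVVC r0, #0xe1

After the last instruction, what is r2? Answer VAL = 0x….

[0] flags=1000 → (cmp)
[1] flags=1000 GT?F → skip
[2] flags=1000 LS?T → r5=0x11
[3] flags=1000 → (cmp)
[4] flags=1000 VS?F → skip
[5] flags=1000 VC?T → r0=0xe1

VAL = 0x0b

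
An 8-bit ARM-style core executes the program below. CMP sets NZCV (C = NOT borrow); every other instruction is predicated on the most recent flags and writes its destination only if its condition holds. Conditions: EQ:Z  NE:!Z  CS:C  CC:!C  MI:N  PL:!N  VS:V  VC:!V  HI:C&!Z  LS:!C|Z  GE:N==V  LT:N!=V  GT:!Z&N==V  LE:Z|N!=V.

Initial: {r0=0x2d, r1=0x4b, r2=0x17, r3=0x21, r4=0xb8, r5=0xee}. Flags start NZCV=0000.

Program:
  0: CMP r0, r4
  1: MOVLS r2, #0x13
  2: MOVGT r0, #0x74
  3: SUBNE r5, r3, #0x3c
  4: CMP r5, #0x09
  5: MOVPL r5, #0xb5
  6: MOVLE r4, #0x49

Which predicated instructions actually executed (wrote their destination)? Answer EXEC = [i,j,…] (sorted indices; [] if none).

0: ✓ CMP  NZCV=0000
1: ✓ MOVLS  r2←0x13
2: ✓ MOVGT  r0←0x74
3: ✓ SUBNE  r5←0xe5
4: ✓ CMP  NZCV=1010
5: · MOVPL
6: ✓ MOVLE  r4←0x49

EXEC = [1,2,3,6]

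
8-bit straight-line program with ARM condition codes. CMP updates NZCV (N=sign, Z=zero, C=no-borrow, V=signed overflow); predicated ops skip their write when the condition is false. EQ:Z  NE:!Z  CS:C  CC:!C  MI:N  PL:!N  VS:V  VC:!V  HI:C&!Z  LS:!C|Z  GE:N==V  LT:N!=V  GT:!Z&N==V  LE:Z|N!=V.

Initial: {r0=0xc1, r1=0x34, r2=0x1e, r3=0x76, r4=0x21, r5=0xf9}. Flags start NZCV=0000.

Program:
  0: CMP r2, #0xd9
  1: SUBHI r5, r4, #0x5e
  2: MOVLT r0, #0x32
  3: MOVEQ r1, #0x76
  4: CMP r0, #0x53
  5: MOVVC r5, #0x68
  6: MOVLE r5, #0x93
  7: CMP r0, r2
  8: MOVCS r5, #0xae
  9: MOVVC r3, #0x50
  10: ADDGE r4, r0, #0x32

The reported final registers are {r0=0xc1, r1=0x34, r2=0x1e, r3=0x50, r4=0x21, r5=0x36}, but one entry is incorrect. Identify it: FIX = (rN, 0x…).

FIX = (r5, 0xae)

0: ✓ CMP  NZCV=0000
1: · SUBHI
2: · MOVLT
3: · MOVEQ
4: ✓ CMP  NZCV=0011
5: · MOVVC
6: ✓ MOVLE  r5←0x93
7: ✓ CMP  NZCV=1010
8: ✓ MOVCS  r5←0xae
9: ✓ MOVVC  r3←0x50
10: · ADDGE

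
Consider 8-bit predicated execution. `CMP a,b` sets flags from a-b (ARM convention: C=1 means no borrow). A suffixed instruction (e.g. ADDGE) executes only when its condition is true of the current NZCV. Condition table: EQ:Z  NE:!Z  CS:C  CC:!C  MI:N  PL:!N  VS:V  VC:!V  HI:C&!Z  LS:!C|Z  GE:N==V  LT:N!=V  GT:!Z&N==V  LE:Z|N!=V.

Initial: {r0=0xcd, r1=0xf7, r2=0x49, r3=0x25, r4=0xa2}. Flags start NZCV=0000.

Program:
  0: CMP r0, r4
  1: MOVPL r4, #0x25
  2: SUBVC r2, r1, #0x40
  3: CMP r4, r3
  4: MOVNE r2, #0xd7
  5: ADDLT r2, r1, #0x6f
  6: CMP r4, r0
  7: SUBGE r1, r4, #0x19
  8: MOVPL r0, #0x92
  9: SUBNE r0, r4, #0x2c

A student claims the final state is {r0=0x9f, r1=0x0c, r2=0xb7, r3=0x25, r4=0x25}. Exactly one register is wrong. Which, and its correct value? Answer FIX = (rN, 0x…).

[0] flags=0010 → (cmp)
[1] flags=0010 PL?T → r4=0x25
[2] flags=0010 VC?T → r2=0xb7
[3] flags=0110 → (cmp)
[4] flags=0110 NE?F → skip
[5] flags=0110 LT?F → skip
[6] flags=0000 → (cmp)
[7] flags=0000 GE?T → r1=0x0c
[8] flags=0000 PL?T → r0=0x92
[9] flags=0000 NE?T → r0=0xf9

FIX = (r0, 0xf9)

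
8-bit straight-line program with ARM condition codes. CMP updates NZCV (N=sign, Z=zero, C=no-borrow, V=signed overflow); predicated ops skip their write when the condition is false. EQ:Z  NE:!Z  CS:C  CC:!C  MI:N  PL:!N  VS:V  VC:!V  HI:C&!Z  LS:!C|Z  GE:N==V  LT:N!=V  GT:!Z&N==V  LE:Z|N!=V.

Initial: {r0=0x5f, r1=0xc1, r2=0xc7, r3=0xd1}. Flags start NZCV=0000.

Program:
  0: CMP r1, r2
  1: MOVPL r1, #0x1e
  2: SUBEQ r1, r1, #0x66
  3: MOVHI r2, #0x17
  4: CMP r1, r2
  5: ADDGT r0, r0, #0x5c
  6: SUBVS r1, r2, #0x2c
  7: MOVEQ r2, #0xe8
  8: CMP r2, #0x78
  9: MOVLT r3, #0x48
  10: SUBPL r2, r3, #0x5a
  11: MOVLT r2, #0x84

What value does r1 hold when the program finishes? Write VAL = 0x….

VAL = 0xc1

0: ✓ CMP  NZCV=1000
1: · MOVPL
2: · SUBEQ
3: · MOVHI
4: ✓ CMP  NZCV=1000
5: · ADDGT
6: · SUBVS
7: · MOVEQ
8: ✓ CMP  NZCV=0011
9: ✓ MOVLT  r3←0x48
10: ✓ SUBPL  r2←0xee
11: ✓ MOVLT  r2←0x84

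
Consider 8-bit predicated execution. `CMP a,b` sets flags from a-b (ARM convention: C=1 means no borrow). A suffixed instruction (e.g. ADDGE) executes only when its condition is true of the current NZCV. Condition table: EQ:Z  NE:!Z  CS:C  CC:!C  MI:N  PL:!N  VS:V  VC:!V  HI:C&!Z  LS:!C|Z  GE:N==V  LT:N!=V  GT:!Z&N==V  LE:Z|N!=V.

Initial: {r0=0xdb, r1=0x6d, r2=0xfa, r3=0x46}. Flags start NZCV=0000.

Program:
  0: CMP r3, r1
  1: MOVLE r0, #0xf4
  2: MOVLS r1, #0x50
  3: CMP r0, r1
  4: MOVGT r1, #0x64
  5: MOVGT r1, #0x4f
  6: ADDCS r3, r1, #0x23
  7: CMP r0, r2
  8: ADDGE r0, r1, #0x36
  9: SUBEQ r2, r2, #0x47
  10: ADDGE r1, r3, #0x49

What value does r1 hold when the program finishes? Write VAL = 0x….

VAL = 0x50

[0] flags=1000 → (cmp)
[1] flags=1000 LE?T → r0=0xf4
[2] flags=1000 LS?T → r1=0x50
[3] flags=1010 → (cmp)
[4] flags=1010 GT?F → skip
[5] flags=1010 GT?F → skip
[6] flags=1010 CS?T → r3=0x73
[7] flags=1000 → (cmp)
[8] flags=1000 GE?F → skip
[9] flags=1000 EQ?F → skip
[10] flags=1000 GE?F → skip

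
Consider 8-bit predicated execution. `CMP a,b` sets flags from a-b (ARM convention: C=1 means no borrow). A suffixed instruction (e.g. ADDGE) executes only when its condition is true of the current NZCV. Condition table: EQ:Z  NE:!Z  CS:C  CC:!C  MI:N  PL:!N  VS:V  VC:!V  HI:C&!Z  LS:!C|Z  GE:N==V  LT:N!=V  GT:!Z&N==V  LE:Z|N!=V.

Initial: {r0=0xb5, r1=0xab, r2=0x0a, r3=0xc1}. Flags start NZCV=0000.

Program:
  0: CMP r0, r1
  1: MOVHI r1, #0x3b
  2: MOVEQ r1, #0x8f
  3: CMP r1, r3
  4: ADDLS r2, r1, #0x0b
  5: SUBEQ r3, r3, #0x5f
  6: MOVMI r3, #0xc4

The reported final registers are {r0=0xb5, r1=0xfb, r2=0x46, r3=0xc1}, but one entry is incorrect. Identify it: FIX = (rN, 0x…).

FIX = (r1, 0x3b)

[0] flags=0010 → (cmp)
[1] flags=0010 HI?T → r1=0x3b
[2] flags=0010 EQ?F → skip
[3] flags=0000 → (cmp)
[4] flags=0000 LS?T → r2=0x46
[5] flags=0000 EQ?F → skip
[6] flags=0000 MI?F → skip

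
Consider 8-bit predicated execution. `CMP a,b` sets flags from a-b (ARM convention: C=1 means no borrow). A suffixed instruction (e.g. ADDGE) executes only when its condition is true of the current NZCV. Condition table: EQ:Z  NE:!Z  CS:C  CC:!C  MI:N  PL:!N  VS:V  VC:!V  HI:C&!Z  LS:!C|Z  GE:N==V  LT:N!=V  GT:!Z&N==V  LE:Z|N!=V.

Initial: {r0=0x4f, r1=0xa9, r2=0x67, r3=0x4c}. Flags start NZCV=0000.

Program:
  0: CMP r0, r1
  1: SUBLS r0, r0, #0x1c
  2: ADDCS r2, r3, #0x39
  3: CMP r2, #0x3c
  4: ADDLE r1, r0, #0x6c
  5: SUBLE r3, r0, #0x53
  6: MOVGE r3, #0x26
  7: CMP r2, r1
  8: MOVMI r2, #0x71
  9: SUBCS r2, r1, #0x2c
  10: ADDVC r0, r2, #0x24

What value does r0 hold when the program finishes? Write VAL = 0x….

VAL = 0x33

0: ✓ CMP  NZCV=1001
1: ✓ SUBLS  r0←0x33
2: · ADDCS
3: ✓ CMP  NZCV=0010
4: · ADDLE
5: · SUBLE
6: ✓ MOVGE  r3←0x26
7: ✓ CMP  NZCV=1001
8: ✓ MOVMI  r2←0x71
9: · SUBCS
10: · ADDVC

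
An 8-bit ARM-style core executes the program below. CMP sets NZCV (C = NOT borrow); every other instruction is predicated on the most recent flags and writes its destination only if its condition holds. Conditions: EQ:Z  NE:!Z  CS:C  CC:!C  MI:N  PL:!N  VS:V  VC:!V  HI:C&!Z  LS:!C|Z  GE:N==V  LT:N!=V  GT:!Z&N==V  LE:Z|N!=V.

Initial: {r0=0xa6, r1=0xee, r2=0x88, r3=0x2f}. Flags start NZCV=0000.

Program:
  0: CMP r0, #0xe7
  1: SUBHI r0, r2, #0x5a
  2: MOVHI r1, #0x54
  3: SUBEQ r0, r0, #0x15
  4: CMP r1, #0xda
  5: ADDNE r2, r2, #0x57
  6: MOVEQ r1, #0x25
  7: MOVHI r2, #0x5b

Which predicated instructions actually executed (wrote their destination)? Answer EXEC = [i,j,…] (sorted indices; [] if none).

EXEC = [5,7]

0: ✓ CMP  NZCV=1000
1: · SUBHI
2: · MOVHI
3: · SUBEQ
4: ✓ CMP  NZCV=0010
5: ✓ ADDNE  r2←0xdf
6: · MOVEQ
7: ✓ MOVHI  r2←0x5b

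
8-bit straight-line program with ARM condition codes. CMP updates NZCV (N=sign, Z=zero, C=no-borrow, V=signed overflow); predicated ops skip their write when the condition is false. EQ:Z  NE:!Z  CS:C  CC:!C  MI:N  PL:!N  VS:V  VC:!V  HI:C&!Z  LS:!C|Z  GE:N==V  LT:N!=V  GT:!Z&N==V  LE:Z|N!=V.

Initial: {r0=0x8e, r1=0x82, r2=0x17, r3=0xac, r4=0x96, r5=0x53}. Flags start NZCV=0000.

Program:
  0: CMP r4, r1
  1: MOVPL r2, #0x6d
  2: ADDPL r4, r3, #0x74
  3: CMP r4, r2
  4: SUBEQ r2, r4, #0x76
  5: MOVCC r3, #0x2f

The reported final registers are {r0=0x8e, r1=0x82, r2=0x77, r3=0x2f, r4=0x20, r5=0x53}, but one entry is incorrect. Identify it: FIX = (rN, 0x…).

FIX = (r2, 0x6d)

[0] flags=0010 → (cmp)
[1] flags=0010 PL?T → r2=0x6d
[2] flags=0010 PL?T → r4=0x20
[3] flags=1000 → (cmp)
[4] flags=1000 EQ?F → skip
[5] flags=1000 CC?T → r3=0x2f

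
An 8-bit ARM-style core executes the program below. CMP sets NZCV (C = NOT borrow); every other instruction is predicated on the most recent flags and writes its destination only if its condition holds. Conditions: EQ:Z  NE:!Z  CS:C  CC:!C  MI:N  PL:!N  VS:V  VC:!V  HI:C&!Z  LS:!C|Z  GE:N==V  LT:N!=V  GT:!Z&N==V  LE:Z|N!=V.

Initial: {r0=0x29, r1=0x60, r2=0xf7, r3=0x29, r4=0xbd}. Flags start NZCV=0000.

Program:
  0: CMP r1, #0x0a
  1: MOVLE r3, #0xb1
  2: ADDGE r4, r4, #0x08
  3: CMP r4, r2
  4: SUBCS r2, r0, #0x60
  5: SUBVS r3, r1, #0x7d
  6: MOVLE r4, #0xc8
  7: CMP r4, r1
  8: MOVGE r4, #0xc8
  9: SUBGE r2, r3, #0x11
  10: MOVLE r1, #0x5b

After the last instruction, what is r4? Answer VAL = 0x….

[0] flags=0010 → (cmp)
[1] flags=0010 LE?F → skip
[2] flags=0010 GE?T → r4=0xc5
[3] flags=1000 → (cmp)
[4] flags=1000 CS?F → skip
[5] flags=1000 VS?F → skip
[6] flags=1000 LE?T → r4=0xc8
[7] flags=0011 → (cmp)
[8] flags=0011 GE?F → skip
[9] flags=0011 GE?F → skip
[10] flags=0011 LE?T → r1=0x5b

VAL = 0xc8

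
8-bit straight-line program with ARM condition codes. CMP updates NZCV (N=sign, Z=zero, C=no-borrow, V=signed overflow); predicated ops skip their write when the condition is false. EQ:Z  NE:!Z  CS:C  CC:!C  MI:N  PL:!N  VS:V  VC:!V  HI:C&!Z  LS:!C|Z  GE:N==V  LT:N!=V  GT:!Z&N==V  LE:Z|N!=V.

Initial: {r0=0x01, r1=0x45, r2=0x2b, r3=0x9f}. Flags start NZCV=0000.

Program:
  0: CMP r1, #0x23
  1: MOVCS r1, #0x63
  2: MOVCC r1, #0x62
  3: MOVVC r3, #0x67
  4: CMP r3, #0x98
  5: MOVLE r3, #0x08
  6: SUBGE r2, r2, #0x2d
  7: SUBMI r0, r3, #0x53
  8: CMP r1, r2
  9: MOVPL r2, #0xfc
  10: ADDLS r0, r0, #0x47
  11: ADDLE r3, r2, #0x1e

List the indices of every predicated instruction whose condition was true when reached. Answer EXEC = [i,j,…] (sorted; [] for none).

EXEC = [1,3,6,7,9,10]

0: ✓ CMP  NZCV=0010
1: ✓ MOVCS  r1←0x63
2: · MOVCC
3: ✓ MOVVC  r3←0x67
4: ✓ CMP  NZCV=1001
5: · MOVLE
6: ✓ SUBGE  r2←0xfe
7: ✓ SUBMI  r0←0x14
8: ✓ CMP  NZCV=0000
9: ✓ MOVPL  r2←0xfc
10: ✓ ADDLS  r0←0x5b
11: · ADDLE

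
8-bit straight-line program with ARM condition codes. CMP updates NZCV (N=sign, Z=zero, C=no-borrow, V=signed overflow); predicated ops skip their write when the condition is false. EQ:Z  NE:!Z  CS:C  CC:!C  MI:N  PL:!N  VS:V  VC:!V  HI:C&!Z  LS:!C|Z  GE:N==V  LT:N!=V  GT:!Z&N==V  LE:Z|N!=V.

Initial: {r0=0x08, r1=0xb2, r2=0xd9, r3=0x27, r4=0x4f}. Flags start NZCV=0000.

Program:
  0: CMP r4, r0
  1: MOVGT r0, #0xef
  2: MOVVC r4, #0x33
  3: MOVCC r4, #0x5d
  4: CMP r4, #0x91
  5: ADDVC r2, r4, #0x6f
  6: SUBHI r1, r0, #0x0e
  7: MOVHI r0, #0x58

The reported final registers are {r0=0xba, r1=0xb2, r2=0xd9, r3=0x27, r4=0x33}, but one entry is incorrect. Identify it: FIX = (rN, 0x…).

0: ✓ CMP  NZCV=0010
1: ✓ MOVGT  r0←0xef
2: ✓ MOVVC  r4←0x33
3: · MOVCC
4: ✓ CMP  NZCV=1001
5: · ADDVC
6: · SUBHI
7: · MOVHI

FIX = (r0, 0xef)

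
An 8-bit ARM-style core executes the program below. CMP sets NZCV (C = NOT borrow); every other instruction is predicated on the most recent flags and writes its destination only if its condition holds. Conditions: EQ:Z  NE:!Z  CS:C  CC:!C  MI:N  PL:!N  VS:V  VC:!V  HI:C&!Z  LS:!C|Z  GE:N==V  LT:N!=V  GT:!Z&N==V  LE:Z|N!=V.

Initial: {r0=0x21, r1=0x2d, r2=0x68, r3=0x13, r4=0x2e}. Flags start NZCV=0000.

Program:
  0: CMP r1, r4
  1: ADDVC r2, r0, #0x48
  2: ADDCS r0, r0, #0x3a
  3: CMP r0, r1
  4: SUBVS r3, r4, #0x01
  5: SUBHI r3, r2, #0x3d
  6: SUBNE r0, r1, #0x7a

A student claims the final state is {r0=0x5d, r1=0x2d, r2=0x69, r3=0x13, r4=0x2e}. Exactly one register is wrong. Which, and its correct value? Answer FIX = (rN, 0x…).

[0] flags=1000 → (cmp)
[1] flags=1000 VC?T → r2=0x69
[2] flags=1000 CS?F → skip
[3] flags=1000 → (cmp)
[4] flags=1000 VS?F → skip
[5] flags=1000 HI?F → skip
[6] flags=1000 NE?T → r0=0xb3

FIX = (r0, 0xb3)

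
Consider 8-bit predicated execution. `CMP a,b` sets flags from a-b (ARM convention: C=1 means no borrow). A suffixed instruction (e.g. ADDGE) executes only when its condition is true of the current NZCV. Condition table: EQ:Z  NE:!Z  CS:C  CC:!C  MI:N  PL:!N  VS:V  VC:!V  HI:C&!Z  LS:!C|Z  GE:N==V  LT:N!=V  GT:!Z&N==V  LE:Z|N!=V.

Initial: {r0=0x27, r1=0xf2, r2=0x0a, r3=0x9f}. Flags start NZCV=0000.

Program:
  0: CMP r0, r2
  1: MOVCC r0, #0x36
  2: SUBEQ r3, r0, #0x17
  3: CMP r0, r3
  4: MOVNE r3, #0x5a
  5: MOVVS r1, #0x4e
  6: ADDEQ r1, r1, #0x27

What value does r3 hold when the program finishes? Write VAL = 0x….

0: ✓ CMP  NZCV=0010
1: · MOVCC
2: · SUBEQ
3: ✓ CMP  NZCV=1001
4: ✓ MOVNE  r3←0x5a
5: ✓ MOVVS  r1←0x4e
6: · ADDEQ

VAL = 0x5a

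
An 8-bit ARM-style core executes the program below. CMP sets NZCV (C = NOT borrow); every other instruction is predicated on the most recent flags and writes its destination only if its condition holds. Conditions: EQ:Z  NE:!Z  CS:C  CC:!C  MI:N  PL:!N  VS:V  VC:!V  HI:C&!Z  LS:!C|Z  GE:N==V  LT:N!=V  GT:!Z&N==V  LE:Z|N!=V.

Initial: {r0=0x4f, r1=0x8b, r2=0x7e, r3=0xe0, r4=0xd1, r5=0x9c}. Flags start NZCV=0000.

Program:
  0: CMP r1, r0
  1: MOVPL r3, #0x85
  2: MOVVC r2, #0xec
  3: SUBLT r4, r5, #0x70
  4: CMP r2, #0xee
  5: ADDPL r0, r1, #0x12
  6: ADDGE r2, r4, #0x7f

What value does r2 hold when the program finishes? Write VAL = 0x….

VAL = 0xab

[0] flags=0011 → (cmp)
[1] flags=0011 PL?T → r3=0x85
[2] flags=0011 VC?F → skip
[3] flags=0011 LT?T → r4=0x2c
[4] flags=1001 → (cmp)
[5] flags=1001 PL?F → skip
[6] flags=1001 GE?T → r2=0xab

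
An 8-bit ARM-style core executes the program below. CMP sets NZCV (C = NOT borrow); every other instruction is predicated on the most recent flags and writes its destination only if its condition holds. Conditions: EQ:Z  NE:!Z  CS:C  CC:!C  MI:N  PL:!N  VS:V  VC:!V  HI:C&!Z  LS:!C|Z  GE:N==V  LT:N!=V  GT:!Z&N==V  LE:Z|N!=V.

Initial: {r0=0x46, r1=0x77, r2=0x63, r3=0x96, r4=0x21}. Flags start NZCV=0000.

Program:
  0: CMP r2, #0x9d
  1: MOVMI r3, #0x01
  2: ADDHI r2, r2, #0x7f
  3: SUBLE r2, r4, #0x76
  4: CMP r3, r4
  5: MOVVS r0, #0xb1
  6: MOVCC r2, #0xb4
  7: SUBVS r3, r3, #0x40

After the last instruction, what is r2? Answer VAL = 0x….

VAL = 0xb4

[0] flags=1001 → (cmp)
[1] flags=1001 MI?T → r3=0x01
[2] flags=1001 HI?F → skip
[3] flags=1001 LE?F → skip
[4] flags=1000 → (cmp)
[5] flags=1000 VS?F → skip
[6] flags=1000 CC?T → r2=0xb4
[7] flags=1000 VS?F → skip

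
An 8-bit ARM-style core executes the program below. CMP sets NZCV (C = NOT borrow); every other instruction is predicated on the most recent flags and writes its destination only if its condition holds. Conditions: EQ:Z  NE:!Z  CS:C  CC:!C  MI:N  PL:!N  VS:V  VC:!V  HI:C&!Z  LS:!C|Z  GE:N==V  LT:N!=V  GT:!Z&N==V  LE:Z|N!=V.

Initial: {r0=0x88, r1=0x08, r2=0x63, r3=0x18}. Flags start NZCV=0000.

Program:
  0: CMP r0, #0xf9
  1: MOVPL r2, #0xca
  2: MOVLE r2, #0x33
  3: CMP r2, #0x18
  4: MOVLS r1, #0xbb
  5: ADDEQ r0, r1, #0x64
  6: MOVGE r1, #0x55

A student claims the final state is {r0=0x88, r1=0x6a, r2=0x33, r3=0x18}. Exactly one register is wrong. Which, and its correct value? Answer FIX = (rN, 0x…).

[0] flags=1000 → (cmp)
[1] flags=1000 PL?F → skip
[2] flags=1000 LE?T → r2=0x33
[3] flags=0010 → (cmp)
[4] flags=0010 LS?F → skip
[5] flags=0010 EQ?F → skip
[6] flags=0010 GE?T → r1=0x55

FIX = (r1, 0x55)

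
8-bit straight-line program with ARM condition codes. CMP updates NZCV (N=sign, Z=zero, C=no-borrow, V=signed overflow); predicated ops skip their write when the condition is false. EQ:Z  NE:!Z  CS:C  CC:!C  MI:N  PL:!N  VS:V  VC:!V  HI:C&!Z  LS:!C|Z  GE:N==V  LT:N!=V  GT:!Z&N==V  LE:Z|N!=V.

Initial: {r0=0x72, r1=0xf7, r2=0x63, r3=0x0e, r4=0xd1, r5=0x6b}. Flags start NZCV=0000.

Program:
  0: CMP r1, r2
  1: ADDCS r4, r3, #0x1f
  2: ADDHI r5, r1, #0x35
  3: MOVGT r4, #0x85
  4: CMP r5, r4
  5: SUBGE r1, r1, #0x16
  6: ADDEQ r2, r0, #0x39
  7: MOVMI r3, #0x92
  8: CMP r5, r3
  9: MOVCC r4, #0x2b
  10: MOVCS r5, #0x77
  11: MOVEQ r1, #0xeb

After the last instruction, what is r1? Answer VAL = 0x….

[0] flags=1010 → (cmp)
[1] flags=1010 CS?T → r4=0x2d
[2] flags=1010 HI?T → r5=0x2c
[3] flags=1010 GT?F → skip
[4] flags=1000 → (cmp)
[5] flags=1000 GE?F → skip
[6] flags=1000 EQ?F → skip
[7] flags=1000 MI?T → r3=0x92
[8] flags=1001 → (cmp)
[9] flags=1001 CC?T → r4=0x2b
[10] flags=1001 CS?F → skip
[11] flags=1001 EQ?F → skip

VAL = 0xf7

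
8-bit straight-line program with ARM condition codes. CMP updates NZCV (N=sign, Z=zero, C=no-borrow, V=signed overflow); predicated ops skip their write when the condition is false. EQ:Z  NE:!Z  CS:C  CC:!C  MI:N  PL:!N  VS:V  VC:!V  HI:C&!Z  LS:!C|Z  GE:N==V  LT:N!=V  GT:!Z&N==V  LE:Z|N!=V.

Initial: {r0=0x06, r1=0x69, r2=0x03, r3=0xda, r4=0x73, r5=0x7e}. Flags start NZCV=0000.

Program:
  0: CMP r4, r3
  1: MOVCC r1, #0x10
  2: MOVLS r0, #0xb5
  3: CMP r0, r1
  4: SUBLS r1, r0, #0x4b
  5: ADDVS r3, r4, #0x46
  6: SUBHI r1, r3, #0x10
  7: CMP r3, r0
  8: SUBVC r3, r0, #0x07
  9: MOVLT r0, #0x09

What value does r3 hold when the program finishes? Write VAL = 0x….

VAL = 0xae

0: ✓ CMP  NZCV=1001
1: ✓ MOVCC  r1←0x10
2: ✓ MOVLS  r0←0xb5
3: ✓ CMP  NZCV=1010
4: · SUBLS
5: · ADDVS
6: ✓ SUBHI  r1←0xca
7: ✓ CMP  NZCV=0010
8: ✓ SUBVC  r3←0xae
9: · MOVLT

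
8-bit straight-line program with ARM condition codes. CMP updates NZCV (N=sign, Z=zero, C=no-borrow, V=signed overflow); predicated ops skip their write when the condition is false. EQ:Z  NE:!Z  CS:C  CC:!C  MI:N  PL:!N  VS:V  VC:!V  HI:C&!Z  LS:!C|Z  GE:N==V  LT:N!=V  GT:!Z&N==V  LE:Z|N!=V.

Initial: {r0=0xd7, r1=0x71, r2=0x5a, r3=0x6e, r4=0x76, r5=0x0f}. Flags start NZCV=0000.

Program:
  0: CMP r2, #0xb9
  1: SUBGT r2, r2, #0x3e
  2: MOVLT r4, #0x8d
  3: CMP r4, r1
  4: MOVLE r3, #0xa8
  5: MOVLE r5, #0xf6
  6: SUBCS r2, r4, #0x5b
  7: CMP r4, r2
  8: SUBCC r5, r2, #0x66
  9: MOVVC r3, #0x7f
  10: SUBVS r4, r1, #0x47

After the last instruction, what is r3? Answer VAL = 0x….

[0] flags=1001 → (cmp)
[1] flags=1001 GT?T → r2=0x1c
[2] flags=1001 LT?F → skip
[3] flags=0010 → (cmp)
[4] flags=0010 LE?F → skip
[5] flags=0010 LE?F → skip
[6] flags=0010 CS?T → r2=0x1b
[7] flags=0010 → (cmp)
[8] flags=0010 CC?F → skip
[9] flags=0010 VC?T → r3=0x7f
[10] flags=0010 VS?F → skip

VAL = 0x7f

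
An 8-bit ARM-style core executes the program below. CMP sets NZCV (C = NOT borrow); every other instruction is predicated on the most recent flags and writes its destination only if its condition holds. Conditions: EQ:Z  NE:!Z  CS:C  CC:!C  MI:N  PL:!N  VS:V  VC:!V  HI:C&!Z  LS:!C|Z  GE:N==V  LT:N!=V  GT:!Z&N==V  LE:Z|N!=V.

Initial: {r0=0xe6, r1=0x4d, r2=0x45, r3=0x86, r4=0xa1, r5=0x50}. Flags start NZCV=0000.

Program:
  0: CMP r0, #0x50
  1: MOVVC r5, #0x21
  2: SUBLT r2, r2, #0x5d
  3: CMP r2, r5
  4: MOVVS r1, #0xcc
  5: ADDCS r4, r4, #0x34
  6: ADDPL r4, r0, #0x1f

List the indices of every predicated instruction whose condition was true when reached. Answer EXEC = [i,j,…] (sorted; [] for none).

EXEC = [1,2,5]

0: ✓ CMP  NZCV=1010
1: ✓ MOVVC  r5←0x21
2: ✓ SUBLT  r2←0xe8
3: ✓ CMP  NZCV=1010
4: · MOVVS
5: ✓ ADDCS  r4←0xd5
6: · ADDPL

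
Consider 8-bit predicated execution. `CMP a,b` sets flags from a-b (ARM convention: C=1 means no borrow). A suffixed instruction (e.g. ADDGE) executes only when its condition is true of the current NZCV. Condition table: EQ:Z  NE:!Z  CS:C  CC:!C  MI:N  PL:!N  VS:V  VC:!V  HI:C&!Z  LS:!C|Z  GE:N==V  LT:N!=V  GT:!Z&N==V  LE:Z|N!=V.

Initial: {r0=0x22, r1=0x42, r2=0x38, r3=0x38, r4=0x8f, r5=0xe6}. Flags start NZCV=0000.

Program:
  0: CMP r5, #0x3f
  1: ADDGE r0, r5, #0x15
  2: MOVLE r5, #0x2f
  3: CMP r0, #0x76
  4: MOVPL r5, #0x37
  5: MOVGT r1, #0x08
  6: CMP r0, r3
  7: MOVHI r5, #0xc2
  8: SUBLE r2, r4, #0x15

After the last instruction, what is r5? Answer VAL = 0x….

VAL = 0x2f

[0] flags=1010 → (cmp)
[1] flags=1010 GE?F → skip
[2] flags=1010 LE?T → r5=0x2f
[3] flags=1000 → (cmp)
[4] flags=1000 PL?F → skip
[5] flags=1000 GT?F → skip
[6] flags=1000 → (cmp)
[7] flags=1000 HI?F → skip
[8] flags=1000 LE?T → r2=0x7a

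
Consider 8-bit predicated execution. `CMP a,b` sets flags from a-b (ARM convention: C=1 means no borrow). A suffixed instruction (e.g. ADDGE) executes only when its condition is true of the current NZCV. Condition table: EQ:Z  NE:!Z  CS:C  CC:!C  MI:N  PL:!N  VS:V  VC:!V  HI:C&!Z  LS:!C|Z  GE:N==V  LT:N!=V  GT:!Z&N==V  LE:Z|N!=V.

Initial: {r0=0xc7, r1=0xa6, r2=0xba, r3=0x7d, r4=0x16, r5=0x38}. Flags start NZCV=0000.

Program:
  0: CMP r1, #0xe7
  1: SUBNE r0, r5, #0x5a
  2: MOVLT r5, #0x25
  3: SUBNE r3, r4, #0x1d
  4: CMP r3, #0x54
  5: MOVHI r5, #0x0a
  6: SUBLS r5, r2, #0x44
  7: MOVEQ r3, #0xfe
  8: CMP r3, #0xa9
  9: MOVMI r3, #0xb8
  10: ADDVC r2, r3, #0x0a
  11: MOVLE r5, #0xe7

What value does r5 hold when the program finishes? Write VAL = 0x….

[0] flags=1000 → (cmp)
[1] flags=1000 NE?T → r0=0xde
[2] flags=1000 LT?T → r5=0x25
[3] flags=1000 NE?T → r3=0xf9
[4] flags=1010 → (cmp)
[5] flags=1010 HI?T → r5=0x0a
[6] flags=1010 LS?F → skip
[7] flags=1010 EQ?F → skip
[8] flags=0010 → (cmp)
[9] flags=0010 MI?F → skip
[10] flags=0010 VC?T → r2=0x03
[11] flags=0010 LE?F → skip

VAL = 0x0a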